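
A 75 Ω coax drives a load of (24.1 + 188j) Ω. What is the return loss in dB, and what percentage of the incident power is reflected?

Γ = (-50.9 + j188)/(99.1 + j188), |Γ| = 0.916
RL = −20·log₁₀(0.916) = 0.758 dB
P_refl/P_inc = |Γ|² = 0.84

RL ≈ 0.758 dB; 84% of incident power reflected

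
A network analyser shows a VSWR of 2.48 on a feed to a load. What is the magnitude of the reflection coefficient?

|Γ| = (S − 1)/(S + 1) = (2.48 − 1)/(2.48 + 1) = 1.48/3.48

|Γ| ≈ 0.425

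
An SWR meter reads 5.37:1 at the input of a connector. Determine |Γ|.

|Γ| ≈ 0.686

|Γ| = (S − 1)/(S + 1) = (5.37 − 1)/(5.37 + 1) = 4.37/6.37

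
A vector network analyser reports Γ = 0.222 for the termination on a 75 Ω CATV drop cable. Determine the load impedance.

Z_L = Z_0·(1 + Γ)/(1 − Γ) = 75·(1.22)/(0.778)

Z_L ≈ 118 Ω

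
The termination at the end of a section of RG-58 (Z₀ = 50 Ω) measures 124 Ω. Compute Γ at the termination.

Γ = 0.425

Γ = (Z_L − Z_0)/(Z_L + Z_0) = (124 − 50)/(124 + 50) = 74/174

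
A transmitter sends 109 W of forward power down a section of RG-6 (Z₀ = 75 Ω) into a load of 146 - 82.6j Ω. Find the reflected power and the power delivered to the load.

|Γ| = |(71 − j82.6)/(221 − j82.6)| = 0.462
|Γ|² = 0.213
P_refl = |Γ|²·P_inc = 23.2 W, P_del = (1 − |Γ|²)·P_inc = 85.8 W

P_reflected ≈ 23.2 W; P_delivered ≈ 85.8 W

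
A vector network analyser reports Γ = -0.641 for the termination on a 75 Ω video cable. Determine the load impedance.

Z_L ≈ 16.4 Ω

Z_L = Z_0·(1 + Γ)/(1 − Γ) = 75·(0.359)/(1.64)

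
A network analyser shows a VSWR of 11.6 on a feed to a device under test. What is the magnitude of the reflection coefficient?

|Γ| ≈ 0.841

|Γ| = (S − 1)/(S + 1) = (11.6 − 1)/(11.6 + 1) = 10.6/12.6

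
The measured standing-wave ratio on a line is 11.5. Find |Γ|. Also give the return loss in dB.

|Γ| ≈ 0.84; return loss ≈ 1.51 dB

|Γ| = (S − 1)/(S + 1) = (11.5 − 1)/(11.5 + 1) = 10.5/12.5
RL = −20·log₁₀|Γ| = −20·log₁₀(0.84)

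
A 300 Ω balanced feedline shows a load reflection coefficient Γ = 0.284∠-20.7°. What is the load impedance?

Z_L ≈ 502 − j110 Ω

Z_L = Z_0·(1 + Γ)/(1 − Γ) = 300·(1.27 − j0.1)/(0.734 + j0.1)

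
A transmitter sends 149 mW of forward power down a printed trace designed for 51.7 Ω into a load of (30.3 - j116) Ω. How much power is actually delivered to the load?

|Γ| = |(-21.4 − j116)/(82 − j116)| = 0.83
|Γ|² = 0.689
P_refl = |Γ|²·P_inc = 103 mW, P_del = (1 − |Γ|²)·P_inc = 46.3 mW

P_delivered ≈ 46.3 mW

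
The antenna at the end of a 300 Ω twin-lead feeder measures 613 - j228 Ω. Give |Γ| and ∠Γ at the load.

Γ = (Z_L − Z_0)/(Z_L + Z_0) = (313 − j228)/(913 − j228)
|Γ| = 387/941 = 0.412

Γ ≈ 0.412 ∠ -22°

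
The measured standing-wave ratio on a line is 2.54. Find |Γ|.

|Γ| = (S − 1)/(S + 1) = (2.54 − 1)/(2.54 + 1) = 1.54/3.54

|Γ| ≈ 0.435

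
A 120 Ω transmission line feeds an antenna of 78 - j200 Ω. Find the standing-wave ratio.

VSWR ≈ 6.3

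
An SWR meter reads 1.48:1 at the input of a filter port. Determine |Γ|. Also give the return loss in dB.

|Γ| ≈ 0.194; return loss ≈ 14.3 dB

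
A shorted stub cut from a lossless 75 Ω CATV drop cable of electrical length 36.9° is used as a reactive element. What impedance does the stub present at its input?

tan(βl) = 0.751
For a shorted stub, Z_in = jZ_0·tan(βl)

Z_in ≈ +j56.3 Ω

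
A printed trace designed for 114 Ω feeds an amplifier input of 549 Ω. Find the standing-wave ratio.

VSWR ≈ 4.82

Γ = (549 − 114)/(549 + 114) = 0.656
VSWR = (1 + 0.656)/(1 − 0.656)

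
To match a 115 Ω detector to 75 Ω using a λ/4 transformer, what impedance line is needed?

Z_qwt = √(Z_0·R_L) = √(75 × 115) = √8625

Z_qwt ≈ 92.9 Ω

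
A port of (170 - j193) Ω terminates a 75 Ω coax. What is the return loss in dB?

Γ = (95 − j193)/(245 − j193), |Γ| = 0.69
RL = −20·log₁₀|Γ| = −20·log₁₀(0.69)

RL ≈ 3.23 dB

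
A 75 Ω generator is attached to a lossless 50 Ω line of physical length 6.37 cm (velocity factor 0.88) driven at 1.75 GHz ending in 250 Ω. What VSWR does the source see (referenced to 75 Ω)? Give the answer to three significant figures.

λ = v/f = 0.88·c / 1.75 GHz = 0.151 m
βl = 2π·l/λ = 2π × 0.422 = 152°
tan(βl) = -0.531
Z_in = Z_0·(Z_L + jZ_0·tanβl)/(Z_0 + jZ_L·tanβl) = 39.8 + j79.1 Ω
Γ_s = (Z_in − Z_s)/(Z_in + Z_s) = (-35.2 + j79.1)/(115 + j79.1), |Γ_s| = 0.621
VSWR = (1 + |Γ_s|)/(1 − |Γ_s|)

VSWR ≈ 4.28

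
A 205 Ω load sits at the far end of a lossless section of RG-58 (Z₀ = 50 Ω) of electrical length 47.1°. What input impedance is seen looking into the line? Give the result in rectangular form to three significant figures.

Z_in ≈ 21.6 − j41.6 Ω

tan(βl) = tan(47.1°) = 1.08
Z_in = Z_0·(Z_L + jZ_0·tanβl)/(Z_0 + jZ_L·tanβl)
     = 50·(205 + j53.8)/(50 + j221)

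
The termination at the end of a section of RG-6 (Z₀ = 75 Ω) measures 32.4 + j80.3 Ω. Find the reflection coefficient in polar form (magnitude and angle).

Γ = (Z_L − Z_0)/(Z_L + Z_0) = (-42.6 + j80.3)/(107.4 + j80.3)
|Γ| = 90.9/134 = 0.678

Γ ≈ 0.678 ∠ 81.2°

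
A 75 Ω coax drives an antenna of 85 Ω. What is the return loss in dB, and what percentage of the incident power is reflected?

Γ = (85 − 75)/(85 + 75) = 0.0625
RL = −20·log₁₀(0.0625) = 24.1 dB
P_refl/P_inc = |Γ|² = 0.00391

RL ≈ 24.1 dB; 0.391% of incident power reflected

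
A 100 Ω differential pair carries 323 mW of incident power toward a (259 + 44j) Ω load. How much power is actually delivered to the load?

|Γ| = |(159 + j44)/(359 + j44)| = 0.456
|Γ|² = 0.208
P_refl = |Γ|²·P_inc = 67.2 mW, P_del = (1 − |Γ|²)·P_inc = 256 mW

P_delivered ≈ 256 mW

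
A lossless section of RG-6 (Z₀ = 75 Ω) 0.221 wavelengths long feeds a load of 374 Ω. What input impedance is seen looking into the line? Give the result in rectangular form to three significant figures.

Z_in ≈ 15.5 − j13.2 Ω

βl = 2π × 0.221 = 79.6°
tan(βl) = tan(79.6°) = 5.43
Z_in = Z_0·(Z_L + jZ_0·tanβl)/(Z_0 + jZ_L·tanβl)
     = 75·(374 + j407)/(75 + j2030)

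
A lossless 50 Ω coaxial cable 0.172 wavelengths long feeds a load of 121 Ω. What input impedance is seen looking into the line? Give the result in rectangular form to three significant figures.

Z_in ≈ 25.3 − j21.1 Ω

βl = 2π × 0.172 = 61.9°
tan(βl) = tan(61.9°) = 1.87
Z_in = Z_0·(Z_L + jZ_0·tanβl)/(Z_0 + jZ_L·tanβl)
     = 50·(121 + j93.7)/(50 + j227)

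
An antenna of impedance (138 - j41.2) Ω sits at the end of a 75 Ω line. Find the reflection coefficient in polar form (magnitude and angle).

Γ ≈ 0.347 ∠ -22.2°

Γ = (Z_L − Z_0)/(Z_L + Z_0) = (63 − j41.2)/(213 − j41.2)
|Γ| = 75.3/217 = 0.347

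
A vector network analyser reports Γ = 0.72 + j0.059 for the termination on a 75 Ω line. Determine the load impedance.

Z_L = Z_0·(1 + Γ)/(1 − Γ) = 75·(1.72 + j0.059)/(0.28 − j0.059)

Z_L ≈ 438 + j108 Ω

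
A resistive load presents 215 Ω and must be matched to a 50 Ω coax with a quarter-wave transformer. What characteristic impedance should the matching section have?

Z_qwt = √(Z_0·R_L) = √(50 × 215) = √10750

Z_qwt ≈ 104 Ω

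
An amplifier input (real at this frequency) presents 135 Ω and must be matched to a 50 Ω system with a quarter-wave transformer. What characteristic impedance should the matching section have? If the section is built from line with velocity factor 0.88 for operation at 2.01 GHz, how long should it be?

Z_qwt = √(Z_0·R_L) = √(50 × 135) = √6750
λ = 0.88·c/f = 0.131 m, so l = λ/4 = 0.0328 m

Z_qwt ≈ 82.2 Ω; length ≈ 3.28 cm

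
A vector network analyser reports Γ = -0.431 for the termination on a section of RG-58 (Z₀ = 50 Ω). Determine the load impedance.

Z_L = Z_0·(1 + Γ)/(1 − Γ) = 50·(0.569)/(1.43)

Z_L ≈ 19.9 Ω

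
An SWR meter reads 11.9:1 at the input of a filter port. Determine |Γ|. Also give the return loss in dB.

|Γ| = (S − 1)/(S + 1) = (11.9 − 1)/(11.9 + 1) = 10.9/12.9
RL = −20·log₁₀|Γ| = −20·log₁₀(0.845)

|Γ| ≈ 0.845; return loss ≈ 1.46 dB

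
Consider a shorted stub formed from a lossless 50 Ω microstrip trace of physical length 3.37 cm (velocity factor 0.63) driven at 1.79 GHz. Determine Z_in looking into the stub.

λ = v/f = 0.63·c / 1.79 GHz = 0.106 m
βl = 2π·l/λ = 2π × 0.319 = 115°
tan(βl) = -2.15
For a shorted stub, Z_in = jZ_0·tan(βl)

Z_in ≈ −j108 Ω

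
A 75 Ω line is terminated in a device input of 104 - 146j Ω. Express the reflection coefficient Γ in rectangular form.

Γ = (Z_L − Z_0)/(Z_L + Z_0) = (29 − j146)/(179 − j146)

Γ ≈ 0.497 − j0.41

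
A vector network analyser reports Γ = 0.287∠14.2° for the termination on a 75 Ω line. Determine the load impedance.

Z_L = Z_0·(1 + Γ)/(1 − Γ) = 75·(1.28 + j0.0704)/(0.722 − j0.0704)

Z_L ≈ 131 + j20.1 Ω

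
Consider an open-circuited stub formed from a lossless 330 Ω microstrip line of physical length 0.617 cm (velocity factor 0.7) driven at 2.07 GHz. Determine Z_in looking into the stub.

Z_in ≈ −j821 Ω

λ = v/f = 0.7·c / 2.07 GHz = 0.101 m
βl = 2π·l/λ = 2π × 0.0608 = 21.9°
tan(βl) = 0.402
For an open-circuited stub, Z_in = −jZ_0·cot(βl) = −jZ_0/tan(βl)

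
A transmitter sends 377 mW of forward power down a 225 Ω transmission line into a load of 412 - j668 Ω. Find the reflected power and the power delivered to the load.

|Γ| = |(187 − j668)/(637 − j668)| = 0.752
|Γ|² = 0.565
P_refl = |Γ|²·P_inc = 213 mW, P_del = (1 − |Γ|²)·P_inc = 164 mW

P_reflected ≈ 213 mW; P_delivered ≈ 164 mW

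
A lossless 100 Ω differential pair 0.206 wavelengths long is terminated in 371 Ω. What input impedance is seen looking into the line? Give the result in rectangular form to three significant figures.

Z_in ≈ 29 − j26.2 Ω

βl = 2π × 0.206 = 74.2°
tan(βl) = tan(74.2°) = 3.52
Z_in = Z_0·(Z_L + jZ_0·tanβl)/(Z_0 + jZ_L·tanβl)
     = 100·(371 + j352)/(100 + j1310)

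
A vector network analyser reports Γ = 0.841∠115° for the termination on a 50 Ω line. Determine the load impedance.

Z_L ≈ 6.05 + j31.5 Ω

Z_L = Z_0·(1 + Γ)/(1 − Γ) = 50·(0.645 + j0.762)/(1.36 − j0.762)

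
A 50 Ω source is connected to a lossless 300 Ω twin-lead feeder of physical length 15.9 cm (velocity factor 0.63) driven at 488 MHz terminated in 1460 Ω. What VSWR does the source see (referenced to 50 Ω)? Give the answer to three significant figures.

λ = v/f = 0.63·c / 488 MHz = 0.387 m
βl = 2π·l/λ = 2π × 0.411 = 148°
tan(βl) = -0.63
Z_in = Z_0·(Z_L + jZ_0·tanβl)/(Z_0 + jZ_L·tanβl) = 196 + j412 Ω
Γ_s = (Z_in − Z_s)/(Z_in + Z_s) = (146 + j412)/(246 + j412), |Γ_s| = 0.911
VSWR = (1 + |Γ_s|)/(1 − |Γ_s|)

VSWR ≈ 21.5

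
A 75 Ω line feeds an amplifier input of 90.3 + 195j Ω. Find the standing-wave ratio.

VSWR ≈ 7.52

Γ = (Z_L − Z_0)/(Z_L + Z_0) = (15.3 + j195)/(165.3 + j195)
|Γ| = 196/256 = 0.765
VSWR = (1 + |Γ|)/(1 − |Γ|) = 1.77/0.235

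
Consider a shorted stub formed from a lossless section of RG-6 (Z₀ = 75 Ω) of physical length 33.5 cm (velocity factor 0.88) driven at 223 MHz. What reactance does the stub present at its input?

λ = v/f = 0.88·c / 223 MHz = 1.18 m
βl = 2π·l/λ = 2π × 0.283 = 102°
tan(βl) = -4.76
For a shorted stub, Z_in = jZ_0·tan(βl)

X_in ≈ -357 Ω (capacitive)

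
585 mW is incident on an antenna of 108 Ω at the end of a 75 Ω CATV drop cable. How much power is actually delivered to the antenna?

Γ = (108 − 75)/(108 + 75) = 0.18
|Γ|² = 0.0325
P_refl = |Γ|²·P_inc = 19 mW, P_del = (1 − |Γ|²)·P_inc = 566 mW

P_delivered ≈ 566 mW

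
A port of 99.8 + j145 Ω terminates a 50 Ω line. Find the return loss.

Γ = (49.8 + j145)/(149.8 + j145), |Γ| = 0.735
RL = −20·log₁₀|Γ| = −20·log₁₀(0.735)

RL ≈ 2.67 dB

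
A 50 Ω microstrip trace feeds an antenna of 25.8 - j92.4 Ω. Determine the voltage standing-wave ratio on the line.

Γ = (Z_L − Z_0)/(Z_L + Z_0) = (-24.2 − j92.4)/(75.8 − j92.4)
|Γ| = 95.5/120 = 0.799
VSWR = (1 + |Γ|)/(1 − |Γ|) = 1.8/0.201

VSWR ≈ 8.96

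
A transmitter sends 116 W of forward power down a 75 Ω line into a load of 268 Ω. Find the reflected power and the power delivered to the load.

P_reflected ≈ 36.7 W; P_delivered ≈ 79.3 W

Γ = (268 − 75)/(268 + 75) = 0.563
|Γ|² = 0.317
P_refl = |Γ|²·P_inc = 36.7 W, P_del = (1 − |Γ|²)·P_inc = 79.3 W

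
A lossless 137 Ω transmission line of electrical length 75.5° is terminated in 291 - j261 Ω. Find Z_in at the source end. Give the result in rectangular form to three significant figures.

tan(βl) = tan(75.5°) = 3.87
Z_in = Z_0·(Z_L + jZ_0·tanβl)/(Z_0 + jZ_L·tanβl)
     = 137·(291 + j269)/(1150 + j1130)

Z_in ≈ 33.8 − j1.03 Ω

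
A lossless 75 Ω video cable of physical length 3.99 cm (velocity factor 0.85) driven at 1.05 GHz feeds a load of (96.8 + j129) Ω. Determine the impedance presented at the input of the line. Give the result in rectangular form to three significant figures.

Z_in ≈ 44.9 − j83.8 Ω

λ = v/f = 0.85·c / 1.05 GHz = 0.243 m
βl = 2π·l/λ = 2π × 0.164 = 59.1°
tan(βl) = tan(59.1°) = 1.67
Z_in = Z_0·(Z_L + jZ_0·tanβl)/(Z_0 + jZ_L·tanβl)
     = 75·(96.8 + j255)/(-141 + j162)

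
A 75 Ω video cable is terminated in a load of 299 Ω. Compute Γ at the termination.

Γ = 0.599

Γ = (Z_L − Z_0)/(Z_L + Z_0) = (299 − 75)/(299 + 75) = 224/374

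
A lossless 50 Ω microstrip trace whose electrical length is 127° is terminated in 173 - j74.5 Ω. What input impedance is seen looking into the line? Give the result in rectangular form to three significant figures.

tan(βl) = tan(127°) = -1.33
Z_in = Z_0·(Z_L + jZ_0·tanβl)/(Z_0 + jZ_L·tanβl)
     = 50·(173 − j141)/(-48.9 − j230)

Z_in ≈ 21.7 + j42.3 Ω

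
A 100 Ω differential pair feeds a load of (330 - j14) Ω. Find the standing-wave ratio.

Γ = (Z_L − Z_0)/(Z_L + Z_0) = (230 − j14)/(430 − j14)
|Γ| = 230/430 = 0.536
VSWR = (1 + |Γ|)/(1 − |Γ|) = 1.54/0.464

VSWR ≈ 3.31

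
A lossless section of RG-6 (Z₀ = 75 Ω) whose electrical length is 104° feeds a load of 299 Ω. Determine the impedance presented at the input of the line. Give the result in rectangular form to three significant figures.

Z_in ≈ 19.9 + j17.5 Ω

tan(βl) = tan(104°) = -4.01
Z_in = Z_0·(Z_L + jZ_0·tanβl)/(Z_0 + jZ_L·tanβl)
     = 75·(299 − j301)/(75 − j1200)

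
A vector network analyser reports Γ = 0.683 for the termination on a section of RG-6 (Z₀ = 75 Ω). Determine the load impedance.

Z_L = Z_0·(1 + Γ)/(1 − Γ) = 75·(1.68)/(0.317)

Z_L ≈ 398 Ω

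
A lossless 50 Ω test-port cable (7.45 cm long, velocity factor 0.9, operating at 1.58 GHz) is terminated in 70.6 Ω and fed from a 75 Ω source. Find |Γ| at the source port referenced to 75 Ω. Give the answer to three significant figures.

|Γ| ≈ 0.151

λ = v/f = 0.9·c / 1.58 GHz = 0.171 m
βl = 2π·l/λ = 2π × 0.436 = 157°
tan(βl) = -0.426
Z_in = Z_0·(Z_L + jZ_0·tanβl)/(Z_0 + jZ_L·tanβl) = 61.3 + j15.5 Ω
Γ_s = (Z_in − Z_s)/(Z_in + Z_s) = (-13.7 + j15.5)/(136 + j15.5), |Γ_s| = 0.151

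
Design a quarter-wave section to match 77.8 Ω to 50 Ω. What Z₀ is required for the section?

Z_qwt ≈ 62.4 Ω

Z_qwt = √(Z_0·R_L) = √(50 × 77.8) = √3890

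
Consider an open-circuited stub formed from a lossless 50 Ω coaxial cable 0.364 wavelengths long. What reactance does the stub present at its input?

βl = 2π × 0.364 = 131°
tan(βl) = -1.15
For an open-circuited stub, Z_in = −jZ_0·cot(βl) = −jZ_0/tan(βl)

X_in ≈ 43.5 Ω (inductive)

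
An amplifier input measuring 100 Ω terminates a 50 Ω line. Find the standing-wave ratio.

Γ = (100 − 50)/(100 + 50) = 0.333
VSWR = (1 + 0.333)/(1 − 0.333)

VSWR ≈ 2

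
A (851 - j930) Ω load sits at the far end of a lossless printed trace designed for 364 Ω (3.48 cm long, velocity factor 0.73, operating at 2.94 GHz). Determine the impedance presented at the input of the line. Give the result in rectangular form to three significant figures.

λ = v/f = 0.73·c / 2.94 GHz = 0.0745 m
βl = 2π·l/λ = 2π × 0.467 = 168°
tan(βl) = tan(168°) = -0.209
Z_in = Z_0·(Z_L + jZ_0·tanβl)/(Z_0 + jZ_L·tanβl)
     = 364·(851 − j1010)/(169 − j178)

Z_in ≈ 1950 − j114 Ω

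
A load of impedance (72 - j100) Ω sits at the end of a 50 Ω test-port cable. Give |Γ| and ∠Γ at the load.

Γ ≈ 0.649 ∠ -38.3°

Γ = (Z_L − Z_0)/(Z_L + Z_0) = (22 − j100)/(122 − j100)
|Γ| = 102/158 = 0.649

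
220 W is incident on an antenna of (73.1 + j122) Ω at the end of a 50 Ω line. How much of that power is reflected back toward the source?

|Γ| = |(23.1 + j122)/(123.1 + j122)| = 0.716
|Γ|² = 0.513
P_refl = |Γ|²·P_inc = 113 W, P_del = (1 − |Γ|²)·P_inc = 107 W

P_reflected ≈ 113 W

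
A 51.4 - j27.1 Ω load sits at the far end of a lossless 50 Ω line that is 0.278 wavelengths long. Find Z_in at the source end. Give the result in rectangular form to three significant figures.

βl = 2π × 0.278 = 100°
tan(βl) = tan(100°) = -5.63
Z_in = Z_0·(Z_L + jZ_0·tanβl)/(Z_0 + jZ_L·tanβl)
     = 50·(51.4 − j308)/(-102 − j289)

Z_in ≈ 44.6 + j24.7 Ω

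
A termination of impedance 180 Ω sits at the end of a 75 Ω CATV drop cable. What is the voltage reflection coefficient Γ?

Γ = 0.412

Γ = (Z_L − Z_0)/(Z_L + Z_0) = (180 − 75)/(180 + 75) = 105/255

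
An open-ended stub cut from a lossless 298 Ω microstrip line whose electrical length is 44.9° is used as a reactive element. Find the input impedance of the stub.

tan(βl) = 0.997
For an open-ended stub, Z_in = −jZ_0·cot(βl) = −jZ_0/tan(βl)

Z_in ≈ −j299 Ω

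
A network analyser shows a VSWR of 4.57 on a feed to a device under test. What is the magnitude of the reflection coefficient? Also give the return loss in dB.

|Γ| ≈ 0.641; return loss ≈ 3.86 dB

|Γ| = (S − 1)/(S + 1) = (4.57 − 1)/(4.57 + 1) = 3.57/5.57
RL = −20·log₁₀|Γ| = −20·log₁₀(0.641)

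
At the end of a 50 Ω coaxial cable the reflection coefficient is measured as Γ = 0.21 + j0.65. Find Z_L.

Z_L = Z_0·(1 + Γ)/(1 − Γ) = 50·(1.21 + j0.65)/(0.79 − j0.65)

Z_L ≈ 25.5 + j62.1 Ω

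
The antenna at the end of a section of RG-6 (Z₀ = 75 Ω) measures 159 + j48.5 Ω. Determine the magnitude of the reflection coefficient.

|Γ| ≈ 0.406

Γ = (Z_L − Z_0)/(Z_L + Z_0) = (84 + j48.5)/(234 + j48.5)
|Γ| = 97/239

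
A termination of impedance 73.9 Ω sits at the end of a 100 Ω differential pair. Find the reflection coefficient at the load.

Γ = (Z_L − Z_0)/(Z_L + Z_0) = (73.9 − 100)/(73.9 + 100) = -26.1/173.9

Γ = -0.15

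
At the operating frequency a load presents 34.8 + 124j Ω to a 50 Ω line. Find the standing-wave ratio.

Γ = (Z_L − Z_0)/(Z_L + Z_0) = (-15.2 + j124)/(84.8 + j124)
|Γ| = 125/150 = 0.832
VSWR = (1 + |Γ|)/(1 − |Γ|) = 1.83/0.168

VSWR ≈ 10.9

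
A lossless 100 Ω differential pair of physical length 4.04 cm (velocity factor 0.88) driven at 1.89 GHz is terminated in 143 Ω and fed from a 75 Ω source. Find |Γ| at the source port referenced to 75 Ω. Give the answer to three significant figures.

λ = v/f = 0.88·c / 1.89 GHz = 0.14 m
βl = 2π·l/λ = 2π × 0.289 = 104°
tan(βl) = -3.97
Z_in = Z_0·(Z_L + jZ_0·tanβl)/(Z_0 + jZ_L·tanβl) = 72.1 + j12.5 Ω
Γ_s = (Z_in − Z_s)/(Z_in + Z_s) = (-2.88 + j12.5)/(147 + j12.5), |Γ_s| = 0.0867

|Γ| ≈ 0.0867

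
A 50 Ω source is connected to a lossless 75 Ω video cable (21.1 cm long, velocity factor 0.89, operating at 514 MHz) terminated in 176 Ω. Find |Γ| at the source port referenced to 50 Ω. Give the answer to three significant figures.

|Γ| ≈ 0.497

λ = v/f = 0.89·c / 514 MHz = 0.519 m
βl = 2π·l/λ = 2π × 0.406 = 146°
tan(βl) = -0.669
Z_in = Z_0·(Z_L + jZ_0·tanβl)/(Z_0 + jZ_L·tanβl) = 73.6 + j65.3 Ω
Γ_s = (Z_in − Z_s)/(Z_in + Z_s) = (23.6 + j65.3)/(124 + j65.3), |Γ_s| = 0.497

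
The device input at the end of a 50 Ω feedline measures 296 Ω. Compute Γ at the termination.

Γ = (Z_L − Z_0)/(Z_L + Z_0) = (296 − 50)/(296 + 50) = 246/346

Γ = 0.711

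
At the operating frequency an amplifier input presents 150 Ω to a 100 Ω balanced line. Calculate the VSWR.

VSWR ≈ 1.5

Γ = (150 − 100)/(150 + 100) = 0.2
VSWR = (1 + 0.2)/(1 − 0.2)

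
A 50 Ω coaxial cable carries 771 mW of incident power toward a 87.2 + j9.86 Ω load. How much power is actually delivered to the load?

|Γ| = |(37.2 + j9.86)/(137.2 + j9.86)| = 0.28
|Γ|² = 0.0783
P_refl = |Γ|²·P_inc = 60.4 mW, P_del = (1 − |Γ|²)·P_inc = 711 mW

P_delivered ≈ 711 mW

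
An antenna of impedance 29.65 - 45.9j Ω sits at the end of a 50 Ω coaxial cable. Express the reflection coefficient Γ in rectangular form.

Γ ≈ 0.0575 − j0.543

Γ = (Z_L − Z_0)/(Z_L + Z_0) = (-20.35 − j45.9)/(79.65 − j45.9)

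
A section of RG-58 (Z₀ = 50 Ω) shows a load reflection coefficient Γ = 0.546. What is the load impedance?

Z_L = Z_0·(1 + Γ)/(1 − Γ) = 50·(1.55)/(0.454)

Z_L ≈ 170 Ω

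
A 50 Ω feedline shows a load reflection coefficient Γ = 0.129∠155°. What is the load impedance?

Z_L ≈ 39.3 + j4.36 Ω

Z_L = Z_0·(1 + Γ)/(1 − Γ) = 50·(0.883 + j0.0545)/(1.12 − j0.0545)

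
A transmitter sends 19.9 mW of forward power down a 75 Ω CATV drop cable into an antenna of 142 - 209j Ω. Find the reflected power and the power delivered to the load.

|Γ| = |(67 − j209)/(217 − j209)| = 0.728
|Γ|² = 0.531
P_refl = |Γ|²·P_inc = 10.6 mW, P_del = (1 − |Γ|²)·P_inc = 9.34 mW

P_reflected ≈ 10.6 mW; P_delivered ≈ 9.34 mW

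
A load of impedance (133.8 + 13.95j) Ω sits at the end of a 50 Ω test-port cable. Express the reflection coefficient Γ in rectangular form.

Γ ≈ 0.459 + j0.0411

Γ = (Z_L − Z_0)/(Z_L + Z_0) = (83.8 + j13.95)/(183.8 + j13.95)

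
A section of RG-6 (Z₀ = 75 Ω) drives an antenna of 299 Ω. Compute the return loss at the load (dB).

RL ≈ 4.45 dB

Γ = (299 − 75)/(299 + 75) = 0.599
RL = −20·log₁₀|Γ| = −20·log₁₀(0.599)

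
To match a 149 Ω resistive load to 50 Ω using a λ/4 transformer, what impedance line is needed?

Z_qwt = √(Z_0·R_L) = √(50 × 149) = √7450

Z_qwt ≈ 86.3 Ω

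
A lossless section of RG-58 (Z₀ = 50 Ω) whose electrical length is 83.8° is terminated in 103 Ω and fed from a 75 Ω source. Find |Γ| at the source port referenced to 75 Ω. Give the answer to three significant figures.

tan(βl) = 9.21
Z_in = Z_0·(Z_L + jZ_0·tanβl)/(Z_0 + jZ_L·tanβl) = 24.5 − j4.14 Ω
Γ_s = (Z_in − Z_s)/(Z_in + Z_s) = (-50.5 − j4.14)/(99.5 − j4.14), |Γ_s| = 0.509

|Γ| ≈ 0.509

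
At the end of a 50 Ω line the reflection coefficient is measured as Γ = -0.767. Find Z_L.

Z_L ≈ 6.59 Ω

Z_L = Z_0·(1 + Γ)/(1 − Γ) = 50·(0.233)/(1.77)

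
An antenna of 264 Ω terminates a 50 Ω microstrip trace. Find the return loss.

Γ = (264 − 50)/(264 + 50) = 0.682
RL = −20·log₁₀|Γ| = −20·log₁₀(0.682)

RL ≈ 3.33 dB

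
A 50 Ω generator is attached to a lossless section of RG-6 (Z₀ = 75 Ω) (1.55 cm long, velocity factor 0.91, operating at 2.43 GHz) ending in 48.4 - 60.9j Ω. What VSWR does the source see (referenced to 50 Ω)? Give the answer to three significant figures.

λ = v/f = 0.91·c / 2.43 GHz = 0.112 m
βl = 2π·l/λ = 2π × 0.138 = 49.7°
tan(βl) = 1.18
Z_in = Z_0·(Z_L + jZ_0·tanβl)/(Z_0 + jZ_L·tanβl) = 26.2 + j3.83 Ω
Γ_s = (Z_in − Z_s)/(Z_in + Z_s) = (-23.8 + j3.83)/(76.2 + j3.83), |Γ_s| = 0.315
VSWR = (1 + |Γ_s|)/(1 − |Γ_s|)

VSWR ≈ 1.92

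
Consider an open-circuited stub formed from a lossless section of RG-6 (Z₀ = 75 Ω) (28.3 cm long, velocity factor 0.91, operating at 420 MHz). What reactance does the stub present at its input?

λ = v/f = 0.91·c / 420 MHz = 0.65 m
βl = 2π·l/λ = 2π × 0.435 = 157°
tan(βl) = -0.43
For an open-circuited stub, Z_in = −jZ_0·cot(βl) = −jZ_0/tan(βl)

X_in ≈ 174 Ω (inductive)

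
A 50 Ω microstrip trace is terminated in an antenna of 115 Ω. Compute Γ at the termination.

Γ = (Z_L − Z_0)/(Z_L + Z_0) = (115 − 50)/(115 + 50) = 65/165

Γ = 0.394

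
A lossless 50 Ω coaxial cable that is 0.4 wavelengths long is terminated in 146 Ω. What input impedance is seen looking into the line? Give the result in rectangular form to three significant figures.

Z_in ≈ 40.6 + j49.7 Ω

βl = 2π × 0.4 = 144°
tan(βl) = tan(144°) = -0.727
Z_in = Z_0·(Z_L + jZ_0·tanβl)/(Z_0 + jZ_L·tanβl)
     = 50·(146 − j36.3)/(50 − j106)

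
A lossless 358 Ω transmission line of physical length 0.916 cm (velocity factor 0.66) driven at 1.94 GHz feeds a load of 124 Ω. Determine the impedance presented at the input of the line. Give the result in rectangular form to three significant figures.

λ = v/f = 0.66·c / 1.94 GHz = 0.102 m
βl = 2π·l/λ = 2π × 0.0897 = 32.3°
tan(βl) = tan(32.3°) = 0.632
Z_in = Z_0·(Z_L + jZ_0·tanβl)/(Z_0 + jZ_L·tanβl)
     = 358·(124 + j226)/(358 + j78.4)

Z_in ≈ 166 + j190 Ω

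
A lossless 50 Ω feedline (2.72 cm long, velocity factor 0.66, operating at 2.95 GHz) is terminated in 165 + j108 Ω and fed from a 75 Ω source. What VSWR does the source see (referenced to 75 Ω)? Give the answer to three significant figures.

λ = v/f = 0.66·c / 2.95 GHz = 0.0671 m
βl = 2π·l/λ = 2π × 0.405 = 146°
tan(βl) = -0.677
Z_in = Z_0·(Z_L + jZ_0·tanβl)/(Z_0 + jZ_L·tanβl) = 21.8 + j49.8 Ω
Γ_s = (Z_in − Z_s)/(Z_in + Z_s) = (-53.2 + j49.8)/(96.8 + j49.8), |Γ_s| = 0.67
VSWR = (1 + |Γ_s|)/(1 − |Γ_s|)

VSWR ≈ 5.06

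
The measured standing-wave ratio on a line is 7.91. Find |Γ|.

|Γ| = (S − 1)/(S + 1) = (7.91 − 1)/(7.91 + 1) = 6.91/8.91

|Γ| ≈ 0.776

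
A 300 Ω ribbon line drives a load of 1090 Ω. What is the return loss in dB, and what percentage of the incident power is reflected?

Γ = (1090 − 300)/(1090 + 300) = 0.568
RL = −20·log₁₀(0.568) = 4.91 dB
P_refl/P_inc = |Γ|² = 0.323

RL ≈ 4.91 dB; 32.3% of incident power reflected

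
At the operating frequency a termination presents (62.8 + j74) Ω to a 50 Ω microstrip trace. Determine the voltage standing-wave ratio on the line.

VSWR ≈ 3.51

Γ = (Z_L − Z_0)/(Z_L + Z_0) = (12.8 + j74)/(112.8 + j74)
|Γ| = 75.1/135 = 0.557
VSWR = (1 + |Γ|)/(1 − |Γ|) = 1.56/0.443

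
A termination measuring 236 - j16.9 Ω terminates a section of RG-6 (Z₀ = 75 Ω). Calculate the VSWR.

VSWR ≈ 3.16

Γ = (Z_L − Z_0)/(Z_L + Z_0) = (161 − j16.9)/(311 − j16.9)
|Γ| = 162/311 = 0.52
VSWR = (1 + |Γ|)/(1 − |Γ|) = 1.52/0.48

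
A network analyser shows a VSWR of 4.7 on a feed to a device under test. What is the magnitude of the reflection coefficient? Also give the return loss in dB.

|Γ| ≈ 0.649; return loss ≈ 3.75 dB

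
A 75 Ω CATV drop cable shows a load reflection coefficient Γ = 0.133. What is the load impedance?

Z_L = Z_0·(1 + Γ)/(1 − Γ) = 75·(1.13)/(0.867)

Z_L ≈ 98 Ω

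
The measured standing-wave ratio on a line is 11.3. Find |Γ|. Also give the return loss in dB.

|Γ| = (S − 1)/(S + 1) = (11.3 − 1)/(11.3 + 1) = 10.3/12.3
RL = −20·log₁₀|Γ| = −20·log₁₀(0.837)

|Γ| ≈ 0.837; return loss ≈ 1.54 dB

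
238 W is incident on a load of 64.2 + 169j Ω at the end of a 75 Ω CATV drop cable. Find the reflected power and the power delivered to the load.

P_reflected ≈ 142 W; P_delivered ≈ 95.6 W

|Γ| = |(-10.8 + j169)/(139.2 + j169)| = 0.773
|Γ|² = 0.598
P_refl = |Γ|²·P_inc = 142 W, P_del = (1 − |Γ|²)·P_inc = 95.6 W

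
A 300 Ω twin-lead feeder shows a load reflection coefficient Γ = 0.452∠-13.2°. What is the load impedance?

Z_L ≈ 736 − j191 Ω

Z_L = Z_0·(1 + Γ)/(1 − Γ) = 300·(1.44 − j0.103)/(0.56 + j0.103)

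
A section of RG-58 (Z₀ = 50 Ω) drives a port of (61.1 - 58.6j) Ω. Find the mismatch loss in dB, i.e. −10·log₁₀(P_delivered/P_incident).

mismatch loss ≈ 1.11 dB

Γ = (11.1 − j58.6)/(111.1 − j58.6), |Γ| = 0.475
|Γ|² = 0.225, so P_del/P_inc = 1 − |Γ|² = 0.775
ML = −10·log₁₀(1 − |Γ|²)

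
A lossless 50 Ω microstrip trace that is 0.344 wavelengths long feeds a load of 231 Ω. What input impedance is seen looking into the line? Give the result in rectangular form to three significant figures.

βl = 2π × 0.344 = 124°
tan(βl) = tan(124°) = -1.49
Z_in = Z_0·(Z_L + jZ_0·tanβl)/(Z_0 + jZ_L·tanβl)
     = 50·(231 − j74.6)/(50 − j345)

Z_in ≈ 15.4 + j31.3 Ω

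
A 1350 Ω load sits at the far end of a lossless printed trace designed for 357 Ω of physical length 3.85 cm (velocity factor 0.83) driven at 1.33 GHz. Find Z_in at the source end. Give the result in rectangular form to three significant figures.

λ = v/f = 0.83·c / 1.33 GHz = 0.187 m
βl = 2π·l/λ = 2π × 0.206 = 74°
tan(βl) = tan(74°) = 3.49
Z_in = Z_0·(Z_L + jZ_0·tanβl)/(Z_0 + jZ_L·tanβl)
     = 357·(1350 + j1250)/(357 + j4720)

Z_in ≈ 102 − j94.5 Ω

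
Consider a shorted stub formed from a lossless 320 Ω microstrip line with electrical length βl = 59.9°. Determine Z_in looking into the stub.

Z_in ≈ +j552 Ω

tan(βl) = 1.73
For a shorted stub, Z_in = jZ_0·tan(βl)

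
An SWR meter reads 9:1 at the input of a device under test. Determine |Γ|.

|Γ| = (S − 1)/(S + 1) = (9 − 1)/(9 + 1) = 8/10

|Γ| ≈ 0.8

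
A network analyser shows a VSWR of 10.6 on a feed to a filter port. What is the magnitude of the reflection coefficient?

|Γ| ≈ 0.828

|Γ| = (S − 1)/(S + 1) = (10.6 − 1)/(10.6 + 1) = 9.6/11.6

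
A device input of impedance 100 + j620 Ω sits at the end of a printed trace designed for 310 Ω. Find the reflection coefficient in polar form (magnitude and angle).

Γ = (Z_L − Z_0)/(Z_L + Z_0) = (-210 + j620)/(410 + j620)
|Γ| = 655/743 = 0.881

Γ ≈ 0.881 ∠ 52.2°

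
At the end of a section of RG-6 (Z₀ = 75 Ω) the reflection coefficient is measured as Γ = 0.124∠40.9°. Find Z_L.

Z_L = Z_0·(1 + Γ)/(1 − Γ) = 75·(1.09 + j0.0812)/(0.906 − j0.0812)

Z_L ≈ 89.2 + j14.7 Ω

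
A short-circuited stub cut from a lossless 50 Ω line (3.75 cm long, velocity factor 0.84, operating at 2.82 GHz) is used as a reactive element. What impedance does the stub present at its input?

Z_in ≈ −j27.6 Ω

λ = v/f = 0.84·c / 2.82 GHz = 0.0894 m
βl = 2π·l/λ = 2π × 0.42 = 151°
tan(βl) = -0.553
For a short-circuited stub, Z_in = jZ_0·tan(βl)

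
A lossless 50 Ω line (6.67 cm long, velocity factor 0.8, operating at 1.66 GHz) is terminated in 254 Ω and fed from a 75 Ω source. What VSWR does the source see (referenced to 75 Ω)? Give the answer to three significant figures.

λ = v/f = 0.8·c / 1.66 GHz = 0.145 m
βl = 2π·l/λ = 2π × 0.461 = 166°
tan(βl) = -0.248
Z_in = Z_0·(Z_L + jZ_0·tanβl)/(Z_0 + jZ_L·tanβl) = 104 + j119 Ω
Γ_s = (Z_in − Z_s)/(Z_in + Z_s) = (29.3 + j119)/(179 + j119), |Γ_s| = 0.569
VSWR = (1 + |Γ_s|)/(1 − |Γ_s|)

VSWR ≈ 3.64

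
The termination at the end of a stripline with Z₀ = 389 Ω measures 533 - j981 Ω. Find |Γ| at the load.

|Γ| ≈ 0.736

Γ = (Z_L − Z_0)/(Z_L + Z_0) = (144 − j981)/(922 − j981)
|Γ| = 992/1350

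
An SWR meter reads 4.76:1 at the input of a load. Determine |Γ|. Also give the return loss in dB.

|Γ| ≈ 0.653; return loss ≈ 3.7 dB

|Γ| = (S − 1)/(S + 1) = (4.76 − 1)/(4.76 + 1) = 3.76/5.76
RL = −20·log₁₀|Γ| = −20·log₁₀(0.653)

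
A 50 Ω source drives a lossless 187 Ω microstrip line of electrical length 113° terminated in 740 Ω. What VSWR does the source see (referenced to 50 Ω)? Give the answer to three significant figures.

VSWR ≈ 3.7

tan(βl) = -2.36
Z_in = Z_0·(Z_L + jZ_0·tanβl)/(Z_0 + jZ_L·tanβl) = 55.1 + j73.5 Ω
Γ_s = (Z_in − Z_s)/(Z_in + Z_s) = (5.14 + j73.5)/(105 + j73.5), |Γ_s| = 0.574
VSWR = (1 + |Γ_s|)/(1 − |Γ_s|)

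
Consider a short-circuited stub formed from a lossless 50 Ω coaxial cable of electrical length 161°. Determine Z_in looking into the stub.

tan(βl) = -0.344
For a short-circuited stub, Z_in = jZ_0·tan(βl)

Z_in ≈ −j17.2 Ω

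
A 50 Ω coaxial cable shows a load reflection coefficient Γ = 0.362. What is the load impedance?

Z_L ≈ 107 Ω

Z_L = Z_0·(1 + Γ)/(1 − Γ) = 50·(1.36)/(0.638)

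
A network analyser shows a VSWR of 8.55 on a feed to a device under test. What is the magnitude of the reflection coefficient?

|Γ| ≈ 0.791

|Γ| = (S − 1)/(S + 1) = (8.55 − 1)/(8.55 + 1) = 7.55/9.55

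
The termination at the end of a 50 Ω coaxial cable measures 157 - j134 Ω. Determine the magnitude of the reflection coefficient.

|Γ| ≈ 0.695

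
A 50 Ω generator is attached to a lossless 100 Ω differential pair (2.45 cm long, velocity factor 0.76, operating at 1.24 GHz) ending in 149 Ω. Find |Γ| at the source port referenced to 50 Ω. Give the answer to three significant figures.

λ = v/f = 0.76·c / 1.24 GHz = 0.184 m
βl = 2π·l/λ = 2π × 0.133 = 48°
tan(βl) = 1.11
Z_in = Z_0·(Z_L + jZ_0·tanβl)/(Z_0 + jZ_L·tanβl) = 89.1 − j36.3 Ω
Γ_s = (Z_in − Z_s)/(Z_in + Z_s) = (39.1 − j36.3)/(139 − j36.3), |Γ_s| = 0.371

|Γ| ≈ 0.371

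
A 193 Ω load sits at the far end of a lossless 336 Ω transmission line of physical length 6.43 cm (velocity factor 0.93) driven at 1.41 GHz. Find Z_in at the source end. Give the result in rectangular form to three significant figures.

λ = v/f = 0.93·c / 1.41 GHz = 0.198 m
βl = 2π·l/λ = 2π × 0.325 = 117°
tan(βl) = tan(117°) = -1.96
Z_in = Z_0·(Z_L + jZ_0·tanβl)/(Z_0 + jZ_L·tanβl)
     = 336·(193 − j660)/(336 − j379)

Z_in ≈ 412 − j195 Ω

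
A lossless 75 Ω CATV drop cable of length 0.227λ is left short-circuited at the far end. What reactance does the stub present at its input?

βl = 2π × 0.227 = 81.7°
tan(βl) = 6.87
For a short-circuited stub, Z_in = jZ_0·tan(βl)

X_in ≈ 515 Ω (inductive)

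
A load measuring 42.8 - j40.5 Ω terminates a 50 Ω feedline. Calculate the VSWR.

VSWR ≈ 2.37

Γ = (Z_L − Z_0)/(Z_L + Z_0) = (-7.2 − j40.5)/(92.8 − j40.5)
|Γ| = 41.1/101 = 0.406
VSWR = (1 + |Γ|)/(1 − |Γ|) = 1.41/0.594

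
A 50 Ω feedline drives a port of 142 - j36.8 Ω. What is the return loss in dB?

Γ = (92 − j36.8)/(192 − j36.8), |Γ| = 0.507
RL = −20·log₁₀|Γ| = −20·log₁₀(0.507)

RL ≈ 5.9 dB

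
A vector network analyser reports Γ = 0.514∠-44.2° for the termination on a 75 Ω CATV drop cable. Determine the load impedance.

Z_L ≈ 105 − j102 Ω

Z_L = Z_0·(1 + Γ)/(1 − Γ) = 75·(1.37 − j0.358)/(0.632 + j0.358)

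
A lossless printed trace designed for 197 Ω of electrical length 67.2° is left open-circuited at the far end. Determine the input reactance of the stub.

X_in ≈ -82.8 Ω (capacitive)

tan(βl) = 2.38
For an open-circuited stub, Z_in = −jZ_0·cot(βl) = −jZ_0/tan(βl)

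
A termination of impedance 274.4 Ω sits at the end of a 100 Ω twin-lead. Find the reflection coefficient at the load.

Γ = 0.466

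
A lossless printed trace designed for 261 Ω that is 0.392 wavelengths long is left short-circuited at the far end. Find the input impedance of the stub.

βl = 2π × 0.392 = 141°
tan(βl) = -0.806
For a short-circuited stub, Z_in = jZ_0·tan(βl)

Z_in ≈ −j210 Ω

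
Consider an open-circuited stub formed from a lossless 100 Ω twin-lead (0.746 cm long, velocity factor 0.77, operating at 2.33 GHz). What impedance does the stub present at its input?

λ = v/f = 0.77·c / 2.33 GHz = 0.0991 m
βl = 2π·l/λ = 2π × 0.0752 = 27.1°
tan(βl) = 0.511
For an open-circuited stub, Z_in = −jZ_0·cot(βl) = −jZ_0/tan(βl)

Z_in ≈ −j196 Ω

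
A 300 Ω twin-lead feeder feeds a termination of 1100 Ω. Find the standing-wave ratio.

VSWR ≈ 3.67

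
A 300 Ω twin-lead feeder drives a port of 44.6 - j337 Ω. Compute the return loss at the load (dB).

Γ = (-255.4 − j337)/(344.6 − j337), |Γ| = 0.877
RL = −20·log₁₀|Γ| = −20·log₁₀(0.877)

RL ≈ 1.14 dB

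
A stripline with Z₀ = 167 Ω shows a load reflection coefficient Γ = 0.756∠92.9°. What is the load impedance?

Z_L ≈ 43.4 + j153 Ω

Z_L = Z_0·(1 + Γ)/(1 − Γ) = 167·(0.962 + j0.755)/(1.04 − j0.755)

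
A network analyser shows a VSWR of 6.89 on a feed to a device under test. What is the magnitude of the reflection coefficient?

|Γ| = (S − 1)/(S + 1) = (6.89 − 1)/(6.89 + 1) = 5.89/7.89

|Γ| ≈ 0.747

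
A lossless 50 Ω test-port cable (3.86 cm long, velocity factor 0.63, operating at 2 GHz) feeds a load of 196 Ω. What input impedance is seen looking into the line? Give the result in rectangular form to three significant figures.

Z_in ≈ 37.3 + j62.4 Ω

λ = v/f = 0.63·c / 2 GHz = 0.0945 m
βl = 2π·l/λ = 2π × 0.408 = 147°
tan(βl) = tan(147°) = -0.648
Z_in = Z_0·(Z_L + jZ_0·tanβl)/(Z_0 + jZ_L·tanβl)
     = 50·(196 − j32.4)/(50 − j127)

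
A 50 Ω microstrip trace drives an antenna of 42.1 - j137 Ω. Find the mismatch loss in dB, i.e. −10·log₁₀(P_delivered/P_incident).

Γ = (-7.9 − j137)/(92.1 − j137), |Γ| = 0.831
|Γ|² = 0.691, so P_del/P_inc = 1 − |Γ|² = 0.309
ML = −10·log₁₀(1 − |Γ|²)

mismatch loss ≈ 5.1 dB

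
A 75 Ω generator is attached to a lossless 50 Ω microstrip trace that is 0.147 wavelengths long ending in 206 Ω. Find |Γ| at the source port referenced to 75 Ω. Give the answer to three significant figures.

|Γ| ≈ 0.665

βl = 2π × 0.147 = 52.9°
tan(βl) = 1.32
Z_in = Z_0·(Z_L + jZ_0·tanβl)/(Z_0 + jZ_L·tanβl) = 18.4 − j34.4 Ω
Γ_s = (Z_in − Z_s)/(Z_in + Z_s) = (-56.6 − j34.4)/(93.4 − j34.4), |Γ_s| = 0.665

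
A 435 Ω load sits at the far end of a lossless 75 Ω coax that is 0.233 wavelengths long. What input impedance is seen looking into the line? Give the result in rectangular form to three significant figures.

βl = 2π × 0.233 = 83.9°
tan(βl) = tan(83.9°) = 9.33
Z_in = Z_0·(Z_L + jZ_0·tanβl)/(Z_0 + jZ_L·tanβl)
     = 75·(435 + j699)/(75 + j4060)

Z_in ≈ 13.1 − j7.8 Ω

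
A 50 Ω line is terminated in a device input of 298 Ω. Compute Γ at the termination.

Γ = 0.713

Γ = (Z_L − Z_0)/(Z_L + Z_0) = (298 − 50)/(298 + 50) = 248/348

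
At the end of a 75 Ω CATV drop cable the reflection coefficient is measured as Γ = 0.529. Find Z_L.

Z_L = Z_0·(1 + Γ)/(1 − Γ) = 75·(1.53)/(0.471)

Z_L ≈ 243 Ω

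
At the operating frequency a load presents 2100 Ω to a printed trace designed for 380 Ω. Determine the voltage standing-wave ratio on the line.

Γ = (2100 − 380)/(2100 + 380) = 0.694
VSWR = (1 + 0.694)/(1 − 0.694)

VSWR ≈ 5.53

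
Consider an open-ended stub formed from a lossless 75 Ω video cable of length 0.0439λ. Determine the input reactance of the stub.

βl = 2π × 0.0439 = 15.8°
tan(βl) = 0.283
For an open-ended stub, Z_in = −jZ_0·cot(βl) = −jZ_0/tan(βl)

X_in ≈ -265 Ω (capacitive)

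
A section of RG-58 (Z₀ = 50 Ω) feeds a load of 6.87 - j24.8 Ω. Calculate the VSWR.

Γ = (Z_L − Z_0)/(Z_L + Z_0) = (-43.13 − j24.8)/(56.87 − j24.8)
|Γ| = 49.8/62 = 0.802
VSWR = (1 + |Γ|)/(1 − |Γ|) = 1.8/0.198

VSWR ≈ 9.1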